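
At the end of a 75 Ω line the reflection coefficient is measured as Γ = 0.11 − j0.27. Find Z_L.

Z_L ≈ 79.3 − j46.8 Ω

Z_L = Z_0·(1 + Γ)/(1 − Γ) = 75·(1.11 − j0.27)/(0.89 + j0.27)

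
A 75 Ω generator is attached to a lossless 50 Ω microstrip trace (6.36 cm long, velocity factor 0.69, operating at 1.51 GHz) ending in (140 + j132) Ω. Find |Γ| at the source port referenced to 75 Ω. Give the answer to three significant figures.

λ = v/f = 0.69·c / 1.51 GHz = 0.137 m
βl = 2π·l/λ = 2π × 0.464 = 167°
tan(βl) = -0.231
Z_in = Z_0·(Z_L + jZ_0·tanβl)/(Z_0 + jZ_L·tanβl) = 49.1 + j94.6 Ω
Γ_s = (Z_in − Z_s)/(Z_in + Z_s) = (-25.9 + j94.6)/(124 + j94.6), |Γ_s| = 0.629

|Γ| ≈ 0.629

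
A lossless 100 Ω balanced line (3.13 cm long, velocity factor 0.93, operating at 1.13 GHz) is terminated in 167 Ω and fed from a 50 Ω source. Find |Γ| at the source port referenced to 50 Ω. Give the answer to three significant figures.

λ = v/f = 0.93·c / 1.13 GHz = 0.247 m
βl = 2π·l/λ = 2π × 0.127 = 45.6°
tan(βl) = 1.02
Z_in = Z_0·(Z_L + jZ_0·tanβl)/(Z_0 + jZ_L·tanβl) = 87.2 − j46.7 Ω
Γ_s = (Z_in − Z_s)/(Z_in + Z_s) = (37.2 − j46.7)/(137 − j46.7), |Γ_s| = 0.412

|Γ| ≈ 0.412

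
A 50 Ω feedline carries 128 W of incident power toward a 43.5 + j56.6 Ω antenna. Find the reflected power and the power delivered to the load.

|Γ| = |(-6.5 + j56.6)/(93.5 + j56.6)| = 0.521
|Γ|² = 0.272
P_refl = |Γ|²·P_inc = 34.8 W, P_del = (1 − |Γ|²)·P_inc = 93.2 W

P_reflected ≈ 34.8 W; P_delivered ≈ 93.2 W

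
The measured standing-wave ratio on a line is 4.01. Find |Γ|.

|Γ| = (S − 1)/(S + 1) = (4.01 − 1)/(4.01 + 1) = 3.01/5.01

|Γ| ≈ 0.601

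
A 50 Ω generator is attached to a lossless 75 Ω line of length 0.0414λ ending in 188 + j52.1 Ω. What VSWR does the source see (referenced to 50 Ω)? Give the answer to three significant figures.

VSWR ≈ 4.06

βl = 2π × 0.0414 = 14.9°
tan(βl) = 0.266
Z_in = Z_0·(Z_L + jZ_0·tanβl)/(Z_0 + jZ_L·tanβl) = 181 − j60.1 Ω
Γ_s = (Z_in − Z_s)/(Z_in + Z_s) = (131 − j60.1)/(231 − j60.1), |Γ_s| = 0.604
VSWR = (1 + |Γ_s|)/(1 − |Γ_s|)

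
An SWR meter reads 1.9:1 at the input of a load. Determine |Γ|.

|Γ| = (S − 1)/(S + 1) = (1.9 − 1)/(1.9 + 1) = 0.9/2.9

|Γ| ≈ 0.31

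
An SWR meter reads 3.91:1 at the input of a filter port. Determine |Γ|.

|Γ| = (S − 1)/(S + 1) = (3.91 − 1)/(3.91 + 1) = 2.91/4.91

|Γ| ≈ 0.593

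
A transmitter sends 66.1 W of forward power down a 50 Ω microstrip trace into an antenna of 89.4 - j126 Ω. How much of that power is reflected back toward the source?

|Γ| = |(39.4 − j126)/(139.4 − j126)| = 0.703
|Γ|² = 0.494
P_refl = |Γ|²·P_inc = 32.6 W, P_del = (1 − |Γ|²)·P_inc = 33.5 W

P_reflected ≈ 32.6 W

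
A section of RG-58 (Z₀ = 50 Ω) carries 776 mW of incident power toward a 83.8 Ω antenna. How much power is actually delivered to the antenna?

Γ = (83.8 − 50)/(83.8 + 50) = 0.253
|Γ|² = 0.0638
P_refl = |Γ|²·P_inc = 49.5 mW, P_del = (1 − |Γ|²)·P_inc = 726 mW

P_delivered ≈ 726 mW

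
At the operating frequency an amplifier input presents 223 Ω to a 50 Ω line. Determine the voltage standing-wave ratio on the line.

For a purely resistive load, VSWR = R_L/Z_0 or Z_0/R_L (whichever > 1) = 223/50

VSWR ≈ 4.46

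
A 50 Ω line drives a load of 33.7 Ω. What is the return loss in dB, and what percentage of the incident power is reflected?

RL ≈ 14.2 dB; 3.79% of incident power reflected

Γ = (33.7 − 50)/(33.7 + 50) = -0.195
RL = −20·log₁₀(0.195) = 14.2 dB
P_refl/P_inc = |Γ|² = 0.0379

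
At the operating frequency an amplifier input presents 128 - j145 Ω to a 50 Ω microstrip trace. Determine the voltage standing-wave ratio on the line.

Γ = (Z_L − Z_0)/(Z_L + Z_0) = (78 − j145)/(178 − j145)
|Γ| = 165/230 = 0.717
VSWR = (1 + |Γ|)/(1 − |Γ|) = 1.72/0.283

VSWR ≈ 6.07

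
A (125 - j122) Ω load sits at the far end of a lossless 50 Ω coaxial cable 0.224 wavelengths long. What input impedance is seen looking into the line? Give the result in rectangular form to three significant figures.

βl = 2π × 0.224 = 80.6°
tan(βl) = tan(80.6°) = 6.07
Z_in = Z_0·(Z_L + jZ_0·tanβl)/(Z_0 + jZ_L·tanβl)
     = 50·(125 + j181)/(790 + j758)

Z_in ≈ 9.85 + j2.02 Ω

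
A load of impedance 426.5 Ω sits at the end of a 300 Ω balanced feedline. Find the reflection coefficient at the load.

Γ = (Z_L − Z_0)/(Z_L + Z_0) = (426.5 − 300)/(426.5 + 300) = 126.5/726.5

Γ = 0.174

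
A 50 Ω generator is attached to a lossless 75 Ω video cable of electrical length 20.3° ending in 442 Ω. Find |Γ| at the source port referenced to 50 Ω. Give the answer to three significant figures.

tan(βl) = 0.37
Z_in = Z_0·(Z_L + jZ_0·tanβl)/(Z_0 + jZ_L·tanβl) = 87.4 − j163 Ω
Γ_s = (Z_in − Z_s)/(Z_in + Z_s) = (37.4 − j163)/(137 − j163), |Γ_s| = 0.784

|Γ| ≈ 0.784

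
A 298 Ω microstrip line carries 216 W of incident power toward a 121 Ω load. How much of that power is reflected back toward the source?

Γ = (121 − 298)/(121 + 298) = -0.422
|Γ|² = 0.178
P_refl = |Γ|²·P_inc = 38.5 W, P_del = (1 − |Γ|²)·P_inc = 177 W

P_reflected ≈ 38.5 W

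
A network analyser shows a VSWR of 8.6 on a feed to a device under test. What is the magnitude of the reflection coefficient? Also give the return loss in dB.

|Γ| = (S − 1)/(S + 1) = (8.6 − 1)/(8.6 + 1) = 7.6/9.6
RL = −20·log₁₀|Γ| = −20·log₁₀(0.792)

|Γ| ≈ 0.792; return loss ≈ 2.03 dB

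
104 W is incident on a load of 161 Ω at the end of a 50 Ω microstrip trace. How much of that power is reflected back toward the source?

P_reflected ≈ 28.8 W

Γ = (161 − 50)/(161 + 50) = 0.526
|Γ|² = 0.277
P_refl = |Γ|²·P_inc = 28.8 W, P_del = (1 − |Γ|²)·P_inc = 75.2 W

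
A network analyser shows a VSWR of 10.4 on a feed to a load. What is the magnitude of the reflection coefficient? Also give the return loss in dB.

|Γ| = (S − 1)/(S + 1) = (10.4 − 1)/(10.4 + 1) = 9.4/11.4
RL = −20·log₁₀|Γ| = −20·log₁₀(0.825)

|Γ| ≈ 0.825; return loss ≈ 1.68 dB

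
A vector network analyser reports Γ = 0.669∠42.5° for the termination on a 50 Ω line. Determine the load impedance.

Z_L ≈ 59.9 + j98 Ω

Z_L = Z_0·(1 + Γ)/(1 − Γ) = 50·(1.49 + j0.452)/(0.507 − j0.452)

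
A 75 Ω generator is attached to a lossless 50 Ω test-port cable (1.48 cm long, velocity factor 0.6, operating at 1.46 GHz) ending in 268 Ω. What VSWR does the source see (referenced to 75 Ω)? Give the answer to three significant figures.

VSWR ≈ 5.7

λ = v/f = 0.6·c / 1.46 GHz = 0.123 m
βl = 2π·l/λ = 2π × 0.12 = 43.2°
tan(βl) = 0.94
Z_in = Z_0·(Z_L + jZ_0·tanβl)/(Z_0 + jZ_L·tanβl) = 19.1 − j49.4 Ω
Γ_s = (Z_in − Z_s)/(Z_in + Z_s) = (-55.9 − j49.4)/(94.1 − j49.4), |Γ_s| = 0.701
VSWR = (1 + |Γ_s|)/(1 − |Γ_s|)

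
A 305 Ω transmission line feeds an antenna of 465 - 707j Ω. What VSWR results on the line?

VSWR ≈ 5.52

Γ = (Z_L − Z_0)/(Z_L + Z_0) = (160 − j707)/(770 − j707)
|Γ| = 725/1050 = 0.693
VSWR = (1 + |Γ|)/(1 − |Γ|) = 1.69/0.307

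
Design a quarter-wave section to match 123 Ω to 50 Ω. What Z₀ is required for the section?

Z_qwt ≈ 78.4 Ω

Z_qwt = √(Z_0·R_L) = √(50 × 123) = √6150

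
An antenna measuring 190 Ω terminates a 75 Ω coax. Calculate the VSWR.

VSWR ≈ 2.53

For a purely resistive load, VSWR = R_L/Z_0 or Z_0/R_L (whichever > 1) = 190/75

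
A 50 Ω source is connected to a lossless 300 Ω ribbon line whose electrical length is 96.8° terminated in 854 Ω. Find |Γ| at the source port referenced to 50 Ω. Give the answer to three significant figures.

tan(βl) = -8.39
Z_in = Z_0·(Z_L + jZ_0·tanβl)/(Z_0 + jZ_L·tanβl) = 107 + j31.3 Ω
Γ_s = (Z_in − Z_s)/(Z_in + Z_s) = (56.7 + j31.3)/(157 + j31.3), |Γ_s| = 0.405

|Γ| ≈ 0.405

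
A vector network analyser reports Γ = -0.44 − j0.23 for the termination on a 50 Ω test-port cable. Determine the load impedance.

Z_L ≈ 17.7 − j10.8 Ω

Z_L = Z_0·(1 + Γ)/(1 − Γ) = 50·(0.56 − j0.23)/(1.44 + j0.23)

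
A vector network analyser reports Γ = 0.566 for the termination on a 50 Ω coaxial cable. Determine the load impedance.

Z_L = Z_0·(1 + Γ)/(1 − Γ) = 50·(1.57)/(0.434)

Z_L ≈ 180 Ω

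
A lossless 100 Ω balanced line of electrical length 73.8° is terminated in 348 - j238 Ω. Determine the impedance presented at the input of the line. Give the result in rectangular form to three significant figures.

tan(βl) = tan(73.8°) = 3.44
Z_in = Z_0·(Z_L + jZ_0·tanβl)/(Z_0 + jZ_L·tanβl)
     = 100·(348 + j106)/(919 + j1200)

Z_in ≈ 19.6 − j14 Ω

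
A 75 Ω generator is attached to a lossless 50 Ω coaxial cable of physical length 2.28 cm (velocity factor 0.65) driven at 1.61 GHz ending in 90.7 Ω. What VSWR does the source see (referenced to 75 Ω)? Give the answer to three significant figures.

VSWR ≈ 2.54

λ = v/f = 0.65·c / 1.61 GHz = 0.121 m
βl = 2π·l/λ = 2π × 0.188 = 67.8°
tan(βl) = 2.45
Z_in = Z_0·(Z_L + jZ_0·tanβl)/(Z_0 + jZ_L·tanβl) = 30.6 − j13.5 Ω
Γ_s = (Z_in − Z_s)/(Z_in + Z_s) = (-44.4 − j13.5)/(106 − j13.5), |Γ_s| = 0.436
VSWR = (1 + |Γ_s|)/(1 − |Γ_s|)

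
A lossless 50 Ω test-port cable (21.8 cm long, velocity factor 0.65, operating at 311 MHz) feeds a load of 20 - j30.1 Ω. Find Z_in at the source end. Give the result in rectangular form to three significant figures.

λ = v/f = 0.65·c / 311 MHz = 0.627 m
βl = 2π·l/λ = 2π × 0.348 = 125°
tan(βl) = tan(125°) = -1.42
Z_in = Z_0·(Z_L + jZ_0·tanβl)/(Z_0 + jZ_L·tanβl)
     = 50·(20 − j101)/(7.28 − j28.4)

Z_in ≈ 176 − j9.76 Ω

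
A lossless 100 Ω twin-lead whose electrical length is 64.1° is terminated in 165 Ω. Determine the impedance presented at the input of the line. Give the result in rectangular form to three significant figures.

Z_in ≈ 68.9 − j28.3 Ω

tan(βl) = tan(64.1°) = 2.06
Z_in = Z_0·(Z_L + jZ_0·tanβl)/(Z_0 + jZ_L·tanβl)
     = 100·(165 + j206)/(100 + j340)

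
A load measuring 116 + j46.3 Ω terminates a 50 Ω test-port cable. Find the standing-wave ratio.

VSWR ≈ 2.76

Γ = (Z_L − Z_0)/(Z_L + Z_0) = (66 + j46.3)/(166 + j46.3)
|Γ| = 80.6/172 = 0.468
VSWR = (1 + |Γ|)/(1 − |Γ|) = 1.47/0.532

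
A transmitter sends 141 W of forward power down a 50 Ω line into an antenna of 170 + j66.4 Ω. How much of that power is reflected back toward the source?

P_reflected ≈ 50.2 W

|Γ| = |(120 + j66.4)/(220 + j66.4)| = 0.597
|Γ|² = 0.356
P_refl = |Γ|²·P_inc = 50.2 W, P_del = (1 − |Γ|²)·P_inc = 90.8 W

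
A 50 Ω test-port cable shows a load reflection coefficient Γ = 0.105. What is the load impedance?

Z_L = Z_0·(1 + Γ)/(1 − Γ) = 50·(1.1)/(0.895)

Z_L ≈ 61.7 Ω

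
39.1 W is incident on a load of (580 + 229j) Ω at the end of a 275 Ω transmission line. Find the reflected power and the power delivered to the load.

P_reflected ≈ 7.26 W; P_delivered ≈ 31.8 W

|Γ| = |(305 + j229)/(855 + j229)| = 0.431
|Γ|² = 0.186
P_refl = |Γ|²·P_inc = 7.26 W, P_del = (1 − |Γ|²)·P_inc = 31.8 W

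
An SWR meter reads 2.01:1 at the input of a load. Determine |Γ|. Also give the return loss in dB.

|Γ| = (S − 1)/(S + 1) = (2.01 − 1)/(2.01 + 1) = 1.01/3.01
RL = −20·log₁₀|Γ| = −20·log₁₀(0.336)

|Γ| ≈ 0.336; return loss ≈ 9.48 dB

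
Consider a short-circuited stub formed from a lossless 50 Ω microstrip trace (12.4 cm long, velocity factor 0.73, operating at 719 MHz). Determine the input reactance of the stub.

X_in ≈ -33 Ω (capacitive)

λ = v/f = 0.73·c / 719 MHz = 0.305 m
βl = 2π·l/λ = 2π × 0.407 = 147°
tan(βl) = -0.66
For a short-circuited stub, Z_in = jZ_0·tan(βl)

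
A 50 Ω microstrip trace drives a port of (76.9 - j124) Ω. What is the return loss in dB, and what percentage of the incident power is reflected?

Γ = (26.9 − j124)/(126.9 − j124), |Γ| = 0.715
RL = −20·log₁₀(0.715) = 2.91 dB
P_refl/P_inc = |Γ|² = 0.511

RL ≈ 2.91 dB; 51.1% of incident power reflected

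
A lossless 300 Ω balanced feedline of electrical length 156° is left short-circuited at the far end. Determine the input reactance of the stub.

tan(βl) = -0.445
For a short-circuited stub, Z_in = jZ_0·tan(βl)

X_in ≈ -134 Ω (capacitive)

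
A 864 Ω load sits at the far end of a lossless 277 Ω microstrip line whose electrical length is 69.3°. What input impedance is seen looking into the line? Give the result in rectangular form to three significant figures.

tan(βl) = tan(69.3°) = 2.65
Z_in = Z_0·(Z_L + jZ_0·tanβl)/(Z_0 + jZ_L·tanβl)
     = 277·(864 + j733)/(277 + j2290)

Z_in ≈ 100 − j92.6 Ω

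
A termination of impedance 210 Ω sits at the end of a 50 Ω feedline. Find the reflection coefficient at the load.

Γ = 0.615

Γ = (Z_L − Z_0)/(Z_L + Z_0) = (210 − 50)/(210 + 50) = 160/260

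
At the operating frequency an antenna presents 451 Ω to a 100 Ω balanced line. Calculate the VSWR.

VSWR ≈ 4.51

For a purely resistive load, VSWR = R_L/Z_0 or Z_0/R_L (whichever > 1) = 451/100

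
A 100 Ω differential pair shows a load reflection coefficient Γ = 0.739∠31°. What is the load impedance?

Z_L = Z_0·(1 + Γ)/(1 − Γ) = 100·(1.63 + j0.381)/(0.367 − j0.381)

Z_L ≈ 163 + j273 Ω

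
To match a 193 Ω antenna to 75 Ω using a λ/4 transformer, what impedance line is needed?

Z_qwt ≈ 120 Ω

Z_qwt = √(Z_0·R_L) = √(75 × 193) = √14480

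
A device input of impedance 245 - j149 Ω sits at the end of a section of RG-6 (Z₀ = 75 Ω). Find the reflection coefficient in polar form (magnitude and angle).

Γ = (Z_L − Z_0)/(Z_L + Z_0) = (170 − j149)/(320 − j149)
|Γ| = 226/353 = 0.64

Γ ≈ 0.64 ∠ -16.3°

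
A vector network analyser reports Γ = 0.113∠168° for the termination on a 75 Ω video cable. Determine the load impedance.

Z_L ≈ 60 + j2.86 Ω

Z_L = Z_0·(1 + Γ)/(1 − Γ) = 75·(0.889 + j0.0235)/(1.11 − j0.0235)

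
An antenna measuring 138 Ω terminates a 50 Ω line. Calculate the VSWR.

Γ = (138 − 50)/(138 + 50) = 0.468
VSWR = (1 + 0.468)/(1 − 0.468)

VSWR ≈ 2.76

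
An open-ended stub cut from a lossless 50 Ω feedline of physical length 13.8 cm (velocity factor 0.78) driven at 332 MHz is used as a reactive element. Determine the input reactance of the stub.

X_in ≈ -17.7 Ω (capacitive)

λ = v/f = 0.78·c / 332 MHz = 0.705 m
βl = 2π·l/λ = 2π × 0.196 = 70.5°
tan(βl) = 2.82
For an open-ended stub, Z_in = −jZ_0·cot(βl) = −jZ_0/tan(βl)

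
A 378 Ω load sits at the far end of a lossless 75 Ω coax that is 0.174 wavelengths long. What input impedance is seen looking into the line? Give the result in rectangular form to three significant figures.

Z_in ≈ 18.7 − j36.9 Ω

βl = 2π × 0.174 = 62.6°
tan(βl) = tan(62.6°) = 1.93
Z_in = Z_0·(Z_L + jZ_0·tanβl)/(Z_0 + jZ_L·tanβl)
     = 75·(378 + j145)/(75 + j730)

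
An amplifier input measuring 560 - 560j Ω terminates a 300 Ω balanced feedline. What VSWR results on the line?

VSWR ≈ 4.02

Γ = (Z_L − Z_0)/(Z_L + Z_0) = (260 − j560)/(860 − j560)
|Γ| = 617/1030 = 0.602
VSWR = (1 + |Γ|)/(1 − |Γ|) = 1.6/0.398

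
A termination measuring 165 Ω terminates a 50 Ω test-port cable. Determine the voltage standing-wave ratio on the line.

VSWR ≈ 3.3

Γ = (165 − 50)/(165 + 50) = 0.535
VSWR = (1 + 0.535)/(1 − 0.535)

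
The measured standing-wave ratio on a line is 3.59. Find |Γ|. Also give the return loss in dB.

|Γ| = (S − 1)/(S + 1) = (3.59 − 1)/(3.59 + 1) = 2.59/4.59
RL = −20·log₁₀|Γ| = −20·log₁₀(0.564)

|Γ| ≈ 0.564; return loss ≈ 4.97 dB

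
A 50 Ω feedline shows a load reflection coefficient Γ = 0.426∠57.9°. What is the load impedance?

Z_L = Z_0·(1 + Γ)/(1 − Γ) = 50·(1.23 + j0.361)/(0.774 − j0.361)

Z_L ≈ 56.2 + j49.5 Ω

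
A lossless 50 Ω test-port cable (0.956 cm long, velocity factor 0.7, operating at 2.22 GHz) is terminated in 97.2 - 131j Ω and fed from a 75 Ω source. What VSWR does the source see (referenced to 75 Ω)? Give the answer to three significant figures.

VSWR ≈ 6.8

λ = v/f = 0.7·c / 2.22 GHz = 0.0946 m
βl = 2π·l/λ = 2π × 0.101 = 36.4°
tan(βl) = 0.737
Z_in = Z_0·(Z_L + jZ_0·tanβl)/(Z_0 + jZ_L·tanβl) = 14.1 − j39 Ω
Γ_s = (Z_in − Z_s)/(Z_in + Z_s) = (-60.9 − j39)/(89.1 − j39), |Γ_s| = 0.744
VSWR = (1 + |Γ_s|)/(1 − |Γ_s|)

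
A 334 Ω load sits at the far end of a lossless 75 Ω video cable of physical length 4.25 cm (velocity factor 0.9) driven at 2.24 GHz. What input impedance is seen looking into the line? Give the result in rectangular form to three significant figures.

λ = v/f = 0.9·c / 2.24 GHz = 0.121 m
βl = 2π·l/λ = 2π × 0.353 = 127°
tan(βl) = tan(127°) = -1.33
Z_in = Z_0·(Z_L + jZ_0·tanβl)/(Z_0 + jZ_L·tanβl)
     = 75·(334 − j99.8)/(75 − j444)

Z_in ≈ 25.6 + j52.1 Ω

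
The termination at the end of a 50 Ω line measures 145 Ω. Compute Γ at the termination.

Γ = (Z_L − Z_0)/(Z_L + Z_0) = (145 − 50)/(145 + 50) = 95/195

Γ = 0.487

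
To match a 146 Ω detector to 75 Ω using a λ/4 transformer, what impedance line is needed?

Z_qwt = √(Z_0·R_L) = √(75 × 146) = √10950

Z_qwt ≈ 105 Ω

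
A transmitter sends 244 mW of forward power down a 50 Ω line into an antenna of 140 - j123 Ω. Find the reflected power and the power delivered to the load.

|Γ| = |(90 − j123)/(190 − j123)| = 0.673
|Γ|² = 0.453
P_refl = |Γ|²·P_inc = 111 mW, P_del = (1 − |Γ|²)·P_inc = 133 mW

P_reflected ≈ 111 mW; P_delivered ≈ 133 mW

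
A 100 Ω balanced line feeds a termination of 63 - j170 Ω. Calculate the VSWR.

Γ = (Z_L − Z_0)/(Z_L + Z_0) = (-37 − j170)/(163 − j170)
|Γ| = 174/236 = 0.739
VSWR = (1 + |Γ|)/(1 − |Γ|) = 1.74/0.261

VSWR ≈ 6.65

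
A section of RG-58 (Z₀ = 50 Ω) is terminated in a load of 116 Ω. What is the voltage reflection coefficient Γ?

Γ = 0.398

Γ = (Z_L − Z_0)/(Z_L + Z_0) = (116 − 50)/(116 + 50) = 66/166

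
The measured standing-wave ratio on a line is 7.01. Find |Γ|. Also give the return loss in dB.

|Γ| = (S − 1)/(S + 1) = (7.01 − 1)/(7.01 + 1) = 6.01/8.01
RL = −20·log₁₀|Γ| = −20·log₁₀(0.75)

|Γ| ≈ 0.75; return loss ≈ 2.5 dB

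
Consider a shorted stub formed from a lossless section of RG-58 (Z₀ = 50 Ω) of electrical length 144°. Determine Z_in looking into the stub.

Z_in ≈ −j36.3 Ω

tan(βl) = -0.727
For a shorted stub, Z_in = jZ_0·tan(βl)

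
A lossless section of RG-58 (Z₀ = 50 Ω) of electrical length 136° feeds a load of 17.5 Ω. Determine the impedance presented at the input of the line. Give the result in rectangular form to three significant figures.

tan(βl) = tan(136°) = -0.966
Z_in = Z_0·(Z_L + jZ_0·tanβl)/(Z_0 + jZ_L·tanβl)
     = 50·(17.5 − j48.3)/(50 − j16.9)

Z_in ≈ 30.4 − j38 Ω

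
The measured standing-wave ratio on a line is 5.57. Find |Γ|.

|Γ| ≈ 0.696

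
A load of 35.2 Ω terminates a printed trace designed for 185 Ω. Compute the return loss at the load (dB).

Γ = (35.2 − 185)/(35.2 + 185) = -0.68
RL = −20·log₁₀|Γ| = −20·log₁₀(0.68)

RL ≈ 3.35 dB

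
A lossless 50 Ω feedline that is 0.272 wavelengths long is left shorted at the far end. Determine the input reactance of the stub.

X_in ≈ -359 Ω (capacitive)

βl = 2π × 0.272 = 97.9°
tan(βl) = -7.19
For a shorted stub, Z_in = jZ_0·tan(βl)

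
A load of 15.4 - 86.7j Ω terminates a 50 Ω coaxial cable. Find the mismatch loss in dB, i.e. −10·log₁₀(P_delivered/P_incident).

Γ = (-34.6 − j86.7)/(65.4 − j86.7), |Γ| = 0.86
|Γ|² = 0.739, so P_del/P_inc = 1 − |Γ|² = 0.261
ML = −10·log₁₀(1 − |Γ|²)

mismatch loss ≈ 5.83 dB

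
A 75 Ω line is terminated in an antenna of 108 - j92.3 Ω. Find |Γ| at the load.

Γ = (Z_L − Z_0)/(Z_L + Z_0) = (33 − j92.3)/(183 − j92.3)
|Γ| = 98/205

|Γ| ≈ 0.478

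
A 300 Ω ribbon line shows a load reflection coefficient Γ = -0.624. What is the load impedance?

Z_L ≈ 69.5 Ω

Z_L = Z_0·(1 + Γ)/(1 − Γ) = 300·(0.376)/(1.62)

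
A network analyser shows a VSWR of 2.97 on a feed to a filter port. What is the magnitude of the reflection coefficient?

|Γ| = (S − 1)/(S + 1) = (2.97 − 1)/(2.97 + 1) = 1.97/3.97

|Γ| ≈ 0.496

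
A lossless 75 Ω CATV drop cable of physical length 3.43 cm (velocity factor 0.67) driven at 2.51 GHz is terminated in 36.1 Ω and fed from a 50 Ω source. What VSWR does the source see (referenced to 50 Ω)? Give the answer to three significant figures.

VSWR ≈ 1.81

λ = v/f = 0.67·c / 2.51 GHz = 0.0801 m
βl = 2π·l/λ = 2π × 0.428 = 154°
tan(βl) = -0.483
Z_in = Z_0·(Z_L + jZ_0·tanβl)/(Z_0 + jZ_L·tanβl) = 42.3 − j26.4 Ω
Γ_s = (Z_in − Z_s)/(Z_in + Z_s) = (-7.75 − j26.4)/(92.3 − j26.4), |Γ_s| = 0.287
VSWR = (1 + |Γ_s|)/(1 − |Γ_s|)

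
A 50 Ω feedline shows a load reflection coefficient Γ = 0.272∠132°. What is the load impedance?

Z_L = Z_0·(1 + Γ)/(1 − Γ) = 50·(0.818 + j0.202)/(1.18 − j0.202)

Z_L ≈ 32.2 + j14.1 Ω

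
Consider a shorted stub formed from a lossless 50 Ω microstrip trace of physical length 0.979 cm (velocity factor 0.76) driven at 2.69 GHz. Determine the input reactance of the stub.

λ = v/f = 0.76·c / 2.69 GHz = 0.0848 m
βl = 2π·l/λ = 2π × 0.116 = 41.6°
tan(βl) = 0.887
For a shorted stub, Z_in = jZ_0·tan(βl)

X_in ≈ 44.4 Ω (inductive)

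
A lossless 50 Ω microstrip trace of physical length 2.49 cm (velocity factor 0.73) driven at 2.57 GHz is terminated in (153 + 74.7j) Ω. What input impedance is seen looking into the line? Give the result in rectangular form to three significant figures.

Z_in ≈ 13.2 + j5.98 Ω

λ = v/f = 0.73·c / 2.57 GHz = 0.0852 m
βl = 2π·l/λ = 2π × 0.292 = 105°
tan(βl) = tan(105°) = -3.68
Z_in = Z_0·(Z_L + jZ_0·tanβl)/(Z_0 + jZ_L·tanβl)
     = 50·(153 − j109)/(325 − j563)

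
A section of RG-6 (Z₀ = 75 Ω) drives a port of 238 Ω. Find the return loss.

Γ = (238 − 75)/(238 + 75) = 0.521
RL = −20·log₁₀|Γ| = −20·log₁₀(0.521)

RL ≈ 5.67 dB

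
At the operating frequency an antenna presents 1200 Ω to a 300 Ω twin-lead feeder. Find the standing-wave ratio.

Γ = (1200 − 300)/(1200 + 300) = 0.6
VSWR = (1 + 0.6)/(1 − 0.6)

VSWR ≈ 4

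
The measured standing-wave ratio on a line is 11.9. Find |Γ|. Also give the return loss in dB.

|Γ| = (S − 1)/(S + 1) = (11.9 − 1)/(11.9 + 1) = 10.9/12.9
RL = −20·log₁₀|Γ| = −20·log₁₀(0.845)

|Γ| ≈ 0.845; return loss ≈ 1.46 dB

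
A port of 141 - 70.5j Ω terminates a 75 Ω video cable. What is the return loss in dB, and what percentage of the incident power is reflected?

Γ = (66 − j70.5)/(216 − j70.5), |Γ| = 0.425
RL = −20·log₁₀(0.425) = 7.43 dB
P_refl/P_inc = |Γ|² = 0.181

RL ≈ 7.43 dB; 18.1% of incident power reflected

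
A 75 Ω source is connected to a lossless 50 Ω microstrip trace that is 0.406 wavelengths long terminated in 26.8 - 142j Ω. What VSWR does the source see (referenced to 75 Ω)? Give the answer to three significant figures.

βl = 2π × 0.406 = 146°
tan(βl) = -0.67
Z_in = Z_0·(Z_L + jZ_0·tanβl)/(Z_0 + jZ_L·tanβl) = 41 + j178 Ω
Γ_s = (Z_in − Z_s)/(Z_in + Z_s) = (-34 + j178)/(116 + j178), |Γ_s| = 0.853
VSWR = (1 + |Γ_s|)/(1 − |Γ_s|)

VSWR ≈ 12.6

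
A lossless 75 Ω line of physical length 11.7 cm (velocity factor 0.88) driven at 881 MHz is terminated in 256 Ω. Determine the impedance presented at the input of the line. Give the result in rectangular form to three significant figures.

Z_in ≈ 48.3 + j74 Ω

λ = v/f = 0.88·c / 881 MHz = 0.3 m
βl = 2π·l/λ = 2π × 0.39 = 141°
tan(βl) = tan(141°) = -0.823
Z_in = Z_0·(Z_L + jZ_0·tanβl)/(Z_0 + jZ_L·tanβl)
     = 75·(256 − j61.7)/(75 − j211)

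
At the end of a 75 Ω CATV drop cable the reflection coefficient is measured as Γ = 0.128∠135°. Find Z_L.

Z_L ≈ 61.6 + j11.3 Ω

Z_L = Z_0·(1 + Γ)/(1 − Γ) = 75·(0.909 + j0.0905)/(1.09 − j0.0905)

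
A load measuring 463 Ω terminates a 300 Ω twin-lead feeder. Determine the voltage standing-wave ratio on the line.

VSWR ≈ 1.54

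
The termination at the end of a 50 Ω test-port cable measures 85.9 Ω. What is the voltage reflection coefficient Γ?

Γ = (Z_L − Z_0)/(Z_L + Z_0) = (85.9 − 50)/(85.9 + 50) = 35.9/135.9

Γ = 0.264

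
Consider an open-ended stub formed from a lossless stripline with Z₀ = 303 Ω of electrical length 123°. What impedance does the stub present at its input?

tan(βl) = -1.54
For an open-ended stub, Z_in = −jZ_0·cot(βl) = −jZ_0/tan(βl)

Z_in ≈ +j197 Ω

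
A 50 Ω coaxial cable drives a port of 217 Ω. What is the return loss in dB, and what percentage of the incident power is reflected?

Γ = (217 − 50)/(217 + 50) = 0.625
RL = −20·log₁₀(0.625) = 4.08 dB
P_refl/P_inc = |Γ|² = 0.391

RL ≈ 4.08 dB; 39.1% of incident power reflected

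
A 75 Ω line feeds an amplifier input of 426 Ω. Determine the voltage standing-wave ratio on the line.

VSWR ≈ 5.68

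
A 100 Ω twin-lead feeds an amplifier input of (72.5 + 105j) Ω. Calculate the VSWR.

VSWR ≈ 3.32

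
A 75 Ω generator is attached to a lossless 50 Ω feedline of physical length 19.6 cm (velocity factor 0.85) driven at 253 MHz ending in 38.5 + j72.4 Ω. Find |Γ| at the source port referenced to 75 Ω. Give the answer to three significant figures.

λ = v/f = 0.85·c / 253 MHz = 1.01 m
βl = 2π·l/λ = 2π × 0.194 = 70°
tan(βl) = 2.75
Z_in = Z_0·(Z_L + jZ_0·tanβl)/(Z_0 + jZ_L·tanβl) = 24.7 − j52.9 Ω
Γ_s = (Z_in − Z_s)/(Z_in + Z_s) = (-50.3 − j52.9)/(99.7 − j52.9), |Γ_s| = 0.647

|Γ| ≈ 0.647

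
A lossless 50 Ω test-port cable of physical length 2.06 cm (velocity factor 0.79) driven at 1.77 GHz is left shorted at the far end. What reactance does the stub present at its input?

X_in ≈ 72.4 Ω (inductive)

λ = v/f = 0.79·c / 1.77 GHz = 0.134 m
βl = 2π·l/λ = 2π × 0.154 = 55.4°
tan(βl) = 1.45
For a shorted stub, Z_in = jZ_0·tan(βl)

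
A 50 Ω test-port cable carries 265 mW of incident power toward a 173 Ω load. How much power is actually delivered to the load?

P_delivered ≈ 184 mW

Γ = (173 − 50)/(173 + 50) = 0.552
|Γ|² = 0.304
P_refl = |Γ|²·P_inc = 80.6 mW, P_del = (1 − |Γ|²)·P_inc = 184 mW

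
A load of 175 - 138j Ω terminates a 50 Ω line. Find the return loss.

RL ≈ 3.03 dB

Γ = (125 − j138)/(225 − j138), |Γ| = 0.705
RL = −20·log₁₀|Γ| = −20·log₁₀(0.705)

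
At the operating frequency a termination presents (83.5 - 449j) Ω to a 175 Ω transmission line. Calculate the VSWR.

VSWR ≈ 16.3

Γ = (Z_L − Z_0)/(Z_L + Z_0) = (-91.5 − j449)/(258.5 − j449)
|Γ| = 458/518 = 0.884
VSWR = (1 + |Γ|)/(1 − |Γ|) = 1.88/0.116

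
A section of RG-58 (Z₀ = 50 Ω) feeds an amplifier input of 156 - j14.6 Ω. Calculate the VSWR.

VSWR ≈ 3.15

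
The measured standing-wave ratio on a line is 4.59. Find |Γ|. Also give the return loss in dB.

|Γ| = (S − 1)/(S + 1) = (4.59 − 1)/(4.59 + 1) = 3.59/5.59
RL = −20·log₁₀|Γ| = −20·log₁₀(0.642)

|Γ| ≈ 0.642; return loss ≈ 3.85 dB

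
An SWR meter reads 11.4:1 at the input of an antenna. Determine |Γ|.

|Γ| = (S − 1)/(S + 1) = (11.4 − 1)/(11.4 + 1) = 10.4/12.4

|Γ| ≈ 0.839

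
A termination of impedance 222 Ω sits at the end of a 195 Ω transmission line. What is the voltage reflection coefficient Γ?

Γ = (Z_L − Z_0)/(Z_L + Z_0) = (222 − 195)/(222 + 195) = 27/417

Γ = 0.0647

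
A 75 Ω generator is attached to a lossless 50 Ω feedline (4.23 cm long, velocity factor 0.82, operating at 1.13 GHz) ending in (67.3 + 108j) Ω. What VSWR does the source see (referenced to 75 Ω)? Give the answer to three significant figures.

λ = v/f = 0.82·c / 1.13 GHz = 0.218 m
βl = 2π·l/λ = 2π × 0.194 = 69.9°
tan(βl) = 2.74
Z_in = Z_0·(Z_L + jZ_0·tanβl)/(Z_0 + jZ_L·tanβl) = 15.2 − j38.5 Ω
Γ_s = (Z_in − Z_s)/(Z_in + Z_s) = (-59.8 − j38.5)/(90.2 − j38.5), |Γ_s| = 0.726
VSWR = (1 + |Γ_s|)/(1 − |Γ_s|)

VSWR ≈ 6.29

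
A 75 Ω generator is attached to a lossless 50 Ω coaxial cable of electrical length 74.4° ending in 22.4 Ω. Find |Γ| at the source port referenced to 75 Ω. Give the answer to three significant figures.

|Γ| ≈ 0.25

tan(βl) = 3.58
Z_in = Z_0·(Z_L + jZ_0·tanβl)/(Z_0 + jZ_L·tanβl) = 86.7 + j40 Ω
Γ_s = (Z_in − Z_s)/(Z_in + Z_s) = (11.7 + j40)/(162 + j40), |Γ_s| = 0.25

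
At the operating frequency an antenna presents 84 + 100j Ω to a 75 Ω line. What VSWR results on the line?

Γ = (Z_L − Z_0)/(Z_L + Z_0) = (9 + j100)/(159 + j100)
|Γ| = 100/188 = 0.535
VSWR = (1 + |Γ|)/(1 − |Γ|) = 1.53/0.465

VSWR ≈ 3.3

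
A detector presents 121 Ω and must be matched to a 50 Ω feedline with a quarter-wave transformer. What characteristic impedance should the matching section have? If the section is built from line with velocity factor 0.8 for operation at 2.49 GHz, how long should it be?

Z_qwt = √(Z_0·R_L) = √(50 × 121) = √6050
λ = 0.8·c/f = 0.0964 m, so l = λ/4 = 0.0241 m

Z_qwt ≈ 77.8 Ω; length ≈ 2.41 cm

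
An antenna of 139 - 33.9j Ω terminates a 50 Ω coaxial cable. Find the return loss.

RL ≈ 6.09 dB

Γ = (89 − j33.9)/(189 − j33.9), |Γ| = 0.496
RL = −20·log₁₀|Γ| = −20·log₁₀(0.496)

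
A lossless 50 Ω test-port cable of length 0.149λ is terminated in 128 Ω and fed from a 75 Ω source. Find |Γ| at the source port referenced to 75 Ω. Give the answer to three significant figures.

|Γ| ≈ 0.518

βl = 2π × 0.149 = 53.6°
tan(βl) = 1.36
Z_in = Z_0·(Z_L + jZ_0·tanβl)/(Z_0 + jZ_L·tanβl) = 27.8 − j28.8 Ω
Γ_s = (Z_in − Z_s)/(Z_in + Z_s) = (-47.2 − j28.8)/(103 − j28.8), |Γ_s| = 0.518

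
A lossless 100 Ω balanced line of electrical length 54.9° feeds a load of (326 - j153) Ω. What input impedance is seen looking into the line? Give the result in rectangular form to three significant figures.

tan(βl) = tan(54.9°) = 1.42
Z_in = Z_0·(Z_L + jZ_0·tanβl)/(Z_0 + jZ_L·tanβl)
     = 100·(326 − j10.7)/(318 + j464)

Z_in ≈ 31.2 − j48.9 Ω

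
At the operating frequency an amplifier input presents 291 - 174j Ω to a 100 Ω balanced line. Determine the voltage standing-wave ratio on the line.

VSWR ≈ 4.05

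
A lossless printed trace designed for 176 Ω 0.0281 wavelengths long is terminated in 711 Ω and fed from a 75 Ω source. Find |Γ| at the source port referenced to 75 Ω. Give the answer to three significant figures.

|Γ| ≈ 0.805

βl = 2π × 0.0281 = 10.1°
tan(βl) = 0.178
Z_in = Z_0·(Z_L + jZ_0·tanβl)/(Z_0 + jZ_L·tanβl) = 483 − j317 Ω
Γ_s = (Z_in − Z_s)/(Z_in + Z_s) = (408 − j317)/(558 − j317), |Γ_s| = 0.805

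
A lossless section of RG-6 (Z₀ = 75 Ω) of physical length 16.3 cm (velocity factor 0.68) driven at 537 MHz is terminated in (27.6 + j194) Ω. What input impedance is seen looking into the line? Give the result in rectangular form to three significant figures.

Z_in ≈ 6.74 + j71.3 Ω

λ = v/f = 0.68·c / 537 MHz = 0.38 m
βl = 2π·l/λ = 2π × 0.429 = 154°
tan(βl) = tan(154°) = -0.478
Z_in = Z_0·(Z_L + jZ_0·tanβl)/(Z_0 + jZ_L·tanβl)
     = 75·(27.6 + j158)/(168 − j13.2)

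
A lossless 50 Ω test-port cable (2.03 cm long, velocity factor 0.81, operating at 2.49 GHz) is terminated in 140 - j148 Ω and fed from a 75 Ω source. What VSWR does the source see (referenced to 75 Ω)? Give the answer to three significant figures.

VSWR ≈ 9.15

λ = v/f = 0.81·c / 2.49 GHz = 0.0976 m
βl = 2π·l/λ = 2π × 0.208 = 74.9°
tan(βl) = 3.7
Z_in = Z_0·(Z_L + jZ_0·tanβl)/(Z_0 + jZ_L·tanβl) = 8.22 − j4.02 Ω
Γ_s = (Z_in − Z_s)/(Z_in + Z_s) = (-66.8 − j4.02)/(83.2 − j4.02), |Γ_s| = 0.803
VSWR = (1 + |Γ_s|)/(1 − |Γ_s|)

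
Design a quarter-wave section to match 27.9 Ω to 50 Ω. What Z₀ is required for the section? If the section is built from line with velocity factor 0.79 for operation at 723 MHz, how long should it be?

Z_qwt = √(Z_0·R_L) = √(50 × 27.9) = √1395
λ = 0.79·c/f = 0.328 m, so l = λ/4 = 0.082 m

Z_qwt ≈ 37.3 Ω; length ≈ 8.2 cm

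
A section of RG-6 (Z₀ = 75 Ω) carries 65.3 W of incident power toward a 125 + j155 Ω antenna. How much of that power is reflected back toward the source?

|Γ| = |(50 + j155)/(200 + j155)| = 0.644
|Γ|² = 0.414
P_refl = |Γ|²·P_inc = 27.1 W, P_del = (1 − |Γ|²)·P_inc = 38.2 W

P_reflected ≈ 27.1 W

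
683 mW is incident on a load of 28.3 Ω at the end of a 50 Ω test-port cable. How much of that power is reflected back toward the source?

P_reflected ≈ 52.5 mW

Γ = (28.3 − 50)/(28.3 + 50) = -0.277
|Γ|² = 0.0768
P_refl = |Γ|²·P_inc = 52.5 mW, P_del = (1 − |Γ|²)·P_inc = 631 mW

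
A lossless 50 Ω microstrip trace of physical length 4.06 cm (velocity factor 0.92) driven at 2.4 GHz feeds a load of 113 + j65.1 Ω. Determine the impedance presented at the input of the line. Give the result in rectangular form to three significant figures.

Z_in ≈ 19 + j20.5 Ω

λ = v/f = 0.92·c / 2.4 GHz = 0.115 m
βl = 2π·l/λ = 2π × 0.353 = 127°
tan(βl) = tan(127°) = -1.32
Z_in = Z_0·(Z_L + jZ_0·tanβl)/(Z_0 + jZ_L·tanβl)
     = 50·(113 − j1.02)/(136 − j149)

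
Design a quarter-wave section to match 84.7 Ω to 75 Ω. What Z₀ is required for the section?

Z_qwt ≈ 79.7 Ω

Z_qwt = √(Z_0·R_L) = √(75 × 84.7) = √6352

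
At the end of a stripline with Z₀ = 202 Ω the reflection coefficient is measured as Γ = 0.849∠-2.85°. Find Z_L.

Z_L ≈ 2260 − j685 Ω

Z_L = Z_0·(1 + Γ)/(1 − Γ) = 202·(1.85 − j0.0422)/(0.152 + j0.0422)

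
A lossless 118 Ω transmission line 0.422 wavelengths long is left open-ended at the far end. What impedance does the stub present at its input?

βl = 2π × 0.422 = 152°
tan(βl) = -0.534
For an open-ended stub, Z_in = −jZ_0·cot(βl) = −jZ_0/tan(βl)

Z_in ≈ +j221 Ω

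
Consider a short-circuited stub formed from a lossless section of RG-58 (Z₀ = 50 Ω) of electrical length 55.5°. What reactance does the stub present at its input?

tan(βl) = 1.46
For a short-circuited stub, Z_in = jZ_0·tan(βl)

X_in ≈ 72.8 Ω (inductive)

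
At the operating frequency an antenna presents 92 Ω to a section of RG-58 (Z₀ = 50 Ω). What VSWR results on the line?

VSWR ≈ 1.84

Γ = (92 − 50)/(92 + 50) = 0.296
VSWR = (1 + 0.296)/(1 − 0.296)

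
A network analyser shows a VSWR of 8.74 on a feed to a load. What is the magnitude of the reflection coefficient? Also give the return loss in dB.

|Γ| = (S − 1)/(S + 1) = (8.74 − 1)/(8.74 + 1) = 7.74/9.74
RL = −20·log₁₀|Γ| = −20·log₁₀(0.795)

|Γ| ≈ 0.795; return loss ≈ 2 dB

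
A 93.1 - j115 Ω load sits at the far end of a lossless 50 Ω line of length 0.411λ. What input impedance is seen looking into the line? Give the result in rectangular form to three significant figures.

Z_in ≈ 83.5 + j111 Ω

βl = 2π × 0.411 = 148°
tan(βl) = tan(148°) = -0.626
Z_in = Z_0·(Z_L + jZ_0·tanβl)/(Z_0 + jZ_L·tanβl)
     = 50·(93.1 − j146)/(-22 − j58.3)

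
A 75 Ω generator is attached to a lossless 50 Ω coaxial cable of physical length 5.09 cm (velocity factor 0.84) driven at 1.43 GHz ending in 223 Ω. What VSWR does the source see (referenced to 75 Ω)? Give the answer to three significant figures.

VSWR ≈ 6.48

λ = v/f = 0.84·c / 1.43 GHz = 0.176 m
βl = 2π·l/λ = 2π × 0.289 = 104°
tan(βl) = -4.02
Z_in = Z_0·(Z_L + jZ_0·tanβl)/(Z_0 + jZ_L·tanβl) = 11.9 + j11.8 Ω
Γ_s = (Z_in − Z_s)/(Z_in + Z_s) = (-63.1 + j11.8)/(86.9 + j11.8), |Γ_s| = 0.733
VSWR = (1 + |Γ_s|)/(1 − |Γ_s|)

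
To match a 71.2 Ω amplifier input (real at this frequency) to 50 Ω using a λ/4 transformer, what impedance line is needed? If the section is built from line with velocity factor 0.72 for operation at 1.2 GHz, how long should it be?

Z_qwt ≈ 59.7 Ω; length ≈ 4.5 cm

Z_qwt = √(Z_0·R_L) = √(50 × 71.2) = √3560
λ = 0.72·c/f = 0.18 m, so l = λ/4 = 0.045 m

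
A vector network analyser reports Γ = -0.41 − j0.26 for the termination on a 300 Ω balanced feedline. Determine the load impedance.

Z_L = Z_0·(1 + Γ)/(1 − Γ) = 300·(0.59 − j0.26)/(1.41 + j0.26)

Z_L ≈ 112 − j75.9 Ω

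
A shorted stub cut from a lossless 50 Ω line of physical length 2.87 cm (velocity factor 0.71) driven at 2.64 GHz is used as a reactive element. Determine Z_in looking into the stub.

λ = v/f = 0.71·c / 2.64 GHz = 0.0807 m
βl = 2π·l/λ = 2π × 0.356 = 128°
tan(βl) = -1.28
For a shorted stub, Z_in = jZ_0·tan(βl)

Z_in ≈ −j63.9 Ω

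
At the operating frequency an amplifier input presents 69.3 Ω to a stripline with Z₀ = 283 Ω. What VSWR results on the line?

VSWR ≈ 4.08

Γ = (69.3 − 283)/(69.3 + 283) = -0.607
VSWR = (1 + 0.607)/(1 − 0.607)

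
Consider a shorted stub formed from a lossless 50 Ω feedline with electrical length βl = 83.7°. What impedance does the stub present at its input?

tan(βl) = 9.06
For a shorted stub, Z_in = jZ_0·tan(βl)

Z_in ≈ +j453 Ω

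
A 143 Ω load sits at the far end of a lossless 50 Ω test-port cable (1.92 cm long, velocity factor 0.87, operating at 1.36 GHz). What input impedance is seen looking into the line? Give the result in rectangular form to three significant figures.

Z_in ≈ 41.1 − j49 Ω

λ = v/f = 0.87·c / 1.36 GHz = 0.192 m
βl = 2π·l/λ = 2π × 0.1 = 36°
tan(βl) = tan(36°) = 0.727
Z_in = Z_0·(Z_L + jZ_0·tanβl)/(Z_0 + jZ_L·tanβl)
     = 50·(143 + j36.3)/(50 + j104)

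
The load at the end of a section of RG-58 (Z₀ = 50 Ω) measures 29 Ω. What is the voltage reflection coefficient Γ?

Γ = (Z_L − Z_0)/(Z_L + Z_0) = (29 − 50)/(29 + 50) = -21/79

Γ = -0.266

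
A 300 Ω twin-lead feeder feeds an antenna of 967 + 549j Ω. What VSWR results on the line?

Γ = (Z_L − Z_0)/(Z_L + Z_0) = (667 + j549)/(1267 + j549)
|Γ| = 864/1380 = 0.626
VSWR = (1 + |Γ|)/(1 − |Γ|) = 1.63/0.374

VSWR ≈ 4.34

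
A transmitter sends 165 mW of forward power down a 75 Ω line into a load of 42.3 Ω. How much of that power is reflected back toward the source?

P_reflected ≈ 12.8 mW

Γ = (42.3 − 75)/(42.3 + 75) = -0.279
|Γ|² = 0.0777
P_refl = |Γ|²·P_inc = 12.8 mW, P_del = (1 − |Γ|²)·P_inc = 152 mW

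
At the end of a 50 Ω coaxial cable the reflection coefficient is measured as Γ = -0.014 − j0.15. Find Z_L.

Z_L ≈ 46.5 − j14.3 Ω

Z_L = Z_0·(1 + Γ)/(1 − Γ) = 50·(0.986 − j0.15)/(1.01 + j0.15)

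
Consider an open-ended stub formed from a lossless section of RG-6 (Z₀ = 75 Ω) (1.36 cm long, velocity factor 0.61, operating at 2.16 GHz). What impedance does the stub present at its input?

λ = v/f = 0.61·c / 2.16 GHz = 0.0847 m
βl = 2π·l/λ = 2π × 0.161 = 57.8°
tan(βl) = 1.59
For an open-ended stub, Z_in = −jZ_0·cot(βl) = −jZ_0/tan(βl)

Z_in ≈ −j47.3 Ω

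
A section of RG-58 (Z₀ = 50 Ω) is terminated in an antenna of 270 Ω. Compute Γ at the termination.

Γ = (Z_L − Z_0)/(Z_L + Z_0) = (270 − 50)/(270 + 50) = 220/320

Γ = 0.688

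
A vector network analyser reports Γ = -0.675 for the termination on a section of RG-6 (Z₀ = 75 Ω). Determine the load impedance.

Z_L ≈ 14.6 Ω

Z_L = Z_0·(1 + Γ)/(1 − Γ) = 75·(0.325)/(1.68)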